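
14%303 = 14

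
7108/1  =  7108 = 7108.00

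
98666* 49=4834634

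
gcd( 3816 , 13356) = 1908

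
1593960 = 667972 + 925988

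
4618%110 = 108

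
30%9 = 3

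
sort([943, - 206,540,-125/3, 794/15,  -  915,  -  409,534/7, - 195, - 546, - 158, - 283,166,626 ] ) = [ - 915 , - 546,  -  409, - 283,-206,-195, - 158, - 125/3,  794/15,534/7,166,540, 626,943]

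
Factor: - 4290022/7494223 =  - 390002/681293  =  - 2^1*109^1*1789^1*681293^( - 1)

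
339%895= 339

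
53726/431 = 53726/431 = 124.65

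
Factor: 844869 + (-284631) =560238 =2^1*3^1 * 7^1*13339^1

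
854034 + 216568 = 1070602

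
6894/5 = 6894/5 = 1378.80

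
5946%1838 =432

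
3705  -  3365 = 340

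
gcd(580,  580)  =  580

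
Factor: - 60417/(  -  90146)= 63/94= 2^( - 1 )*3^2*7^1*47^( - 1 ) 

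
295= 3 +292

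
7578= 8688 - 1110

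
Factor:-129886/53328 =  -2^( - 3) * 3^( - 1 ) * 11^ (- 1)*643^1 =-  643/264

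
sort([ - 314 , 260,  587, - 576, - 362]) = [ - 576,-362, - 314,260,587]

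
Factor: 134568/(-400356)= - 2^1*7^1  *11^(  -  1 )*  89^1* 337^ ( - 1 )= - 1246/3707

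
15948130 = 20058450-4110320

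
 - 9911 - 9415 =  - 19326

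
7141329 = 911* 7839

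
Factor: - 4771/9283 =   -  13^1*367^1*9283^(-1 ) 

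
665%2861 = 665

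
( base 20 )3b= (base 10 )71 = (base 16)47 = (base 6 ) 155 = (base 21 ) 38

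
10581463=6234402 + 4347061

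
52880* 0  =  0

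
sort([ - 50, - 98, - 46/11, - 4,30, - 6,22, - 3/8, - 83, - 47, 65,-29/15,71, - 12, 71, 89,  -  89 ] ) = [-98, - 89, - 83, - 50,-47,- 12,  -  6, - 46/11, - 4, - 29/15,  -  3/8, 22,30, 65, 71, 71,89] 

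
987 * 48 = 47376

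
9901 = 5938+3963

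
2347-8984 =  - 6637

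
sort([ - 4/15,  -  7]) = [ - 7, - 4/15]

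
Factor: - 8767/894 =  - 2^( - 1 )*3^( - 1)*11^1 *149^ ( - 1 )*797^1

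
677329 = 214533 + 462796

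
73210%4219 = 1487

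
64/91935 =64/91935 = 0.00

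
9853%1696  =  1373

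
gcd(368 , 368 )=368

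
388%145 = 98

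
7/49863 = 7/49863 = 0.00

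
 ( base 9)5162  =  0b111011000110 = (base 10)3782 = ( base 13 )194c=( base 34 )398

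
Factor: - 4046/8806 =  - 17^1*37^( - 1)= -17/37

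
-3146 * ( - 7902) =24859692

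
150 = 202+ - 52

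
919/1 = 919 =919.00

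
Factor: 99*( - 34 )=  - 3366= - 2^1*3^2*11^1*17^1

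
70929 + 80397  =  151326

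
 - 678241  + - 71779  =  -750020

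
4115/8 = 514 + 3/8=514.38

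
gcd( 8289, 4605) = 921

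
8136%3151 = 1834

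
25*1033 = 25825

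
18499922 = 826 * 22397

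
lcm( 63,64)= 4032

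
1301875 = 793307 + 508568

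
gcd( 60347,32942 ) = 7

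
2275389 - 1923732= 351657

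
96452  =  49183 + 47269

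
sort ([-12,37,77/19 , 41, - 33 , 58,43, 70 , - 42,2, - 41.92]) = [ - 42 , - 41.92, - 33, - 12, 2, 77/19, 37,41,43,58,  70 ] 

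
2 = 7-5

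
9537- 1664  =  7873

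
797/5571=797/5571 = 0.14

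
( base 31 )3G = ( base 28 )3p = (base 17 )67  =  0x6D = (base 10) 109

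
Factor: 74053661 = 11^1*6732151^1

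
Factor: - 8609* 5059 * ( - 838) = 2^1 * 419^1*5059^1 * 8609^1 = 36497356178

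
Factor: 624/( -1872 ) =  - 3^(-1 ) = - 1/3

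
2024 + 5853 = 7877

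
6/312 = 1/52 = 0.02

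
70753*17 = 1202801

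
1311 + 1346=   2657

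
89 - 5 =84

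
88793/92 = 965+13/92 = 965.14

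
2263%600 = 463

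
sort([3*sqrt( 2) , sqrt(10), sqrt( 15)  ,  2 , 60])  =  [2,sqrt(10) , sqrt( 15), 3 * sqrt( 2 ),60]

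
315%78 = 3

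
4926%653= 355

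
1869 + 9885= 11754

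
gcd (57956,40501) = 1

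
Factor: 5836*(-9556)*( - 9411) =2^4*3^1 * 1459^1*2389^1*3137^1 = 524840327376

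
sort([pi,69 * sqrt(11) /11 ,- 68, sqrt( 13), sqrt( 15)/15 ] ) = [ - 68, sqrt( 15 ) /15,pi, sqrt( 13), 69*sqrt( 11 )/11]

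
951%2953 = 951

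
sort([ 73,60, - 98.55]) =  [ - 98.55,60,73 ]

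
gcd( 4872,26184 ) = 24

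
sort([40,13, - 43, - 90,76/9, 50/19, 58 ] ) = [  -  90,-43, 50/19,76/9,13,40, 58]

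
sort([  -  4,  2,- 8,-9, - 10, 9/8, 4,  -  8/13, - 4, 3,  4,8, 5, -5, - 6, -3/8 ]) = [ - 10,- 9,-8, - 6 , - 5  , - 4, - 4,-8/13, - 3/8, 9/8,2, 3,4, 4, 5, 8 ]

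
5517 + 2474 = 7991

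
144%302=144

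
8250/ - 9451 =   -  8250/9451  =  - 0.87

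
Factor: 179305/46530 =2^( - 1)*3^ ( - 2)*7^1*11^( - 1)* 109^1 = 763/198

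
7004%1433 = 1272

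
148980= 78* 1910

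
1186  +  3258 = 4444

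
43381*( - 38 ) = - 1648478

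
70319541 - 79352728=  - 9033187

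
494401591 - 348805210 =145596381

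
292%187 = 105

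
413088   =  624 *662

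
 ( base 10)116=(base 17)6E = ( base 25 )4G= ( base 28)44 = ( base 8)164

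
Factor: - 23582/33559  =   - 26/37 = - 2^1*13^1*37^( - 1)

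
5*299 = 1495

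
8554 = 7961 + 593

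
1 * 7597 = 7597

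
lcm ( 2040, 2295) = 18360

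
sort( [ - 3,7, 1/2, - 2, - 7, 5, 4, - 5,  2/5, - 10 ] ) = [ - 10,-7,-5, - 3, - 2, 2/5,1/2, 4,5  ,  7]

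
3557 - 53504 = -49947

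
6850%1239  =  655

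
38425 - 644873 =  - 606448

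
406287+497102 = 903389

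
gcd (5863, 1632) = 1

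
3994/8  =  499 + 1/4  =  499.25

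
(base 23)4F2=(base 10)2463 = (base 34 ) 24f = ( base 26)3GJ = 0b100110011111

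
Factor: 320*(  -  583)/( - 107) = 186560/107 = 2^6 * 5^1 * 11^1 * 53^1*107^(-1)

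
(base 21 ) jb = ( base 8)632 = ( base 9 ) 505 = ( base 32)CQ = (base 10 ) 410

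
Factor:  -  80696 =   -  2^3*7^1 * 11^1 * 131^1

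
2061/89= 2061/89 = 23.16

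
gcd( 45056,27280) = 176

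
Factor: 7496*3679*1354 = 2^4*13^1*283^1* 677^1 * 937^1 = 37340319536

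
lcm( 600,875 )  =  21000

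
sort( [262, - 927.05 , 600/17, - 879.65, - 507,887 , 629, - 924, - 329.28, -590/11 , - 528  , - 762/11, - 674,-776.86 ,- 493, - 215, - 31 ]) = [ - 927.05, - 924, - 879.65,-776.86,- 674, - 528, - 507, - 493,-329.28, - 215,  -  762/11, - 590/11 , - 31, 600/17,  262,629 , 887 ]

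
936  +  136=1072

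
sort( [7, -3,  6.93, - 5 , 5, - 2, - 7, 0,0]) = [ - 7, - 5, - 3,-2, 0, 0,5, 6.93,7]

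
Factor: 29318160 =2^4*3^1*5^1*151^1*809^1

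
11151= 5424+5727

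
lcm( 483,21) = 483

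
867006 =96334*9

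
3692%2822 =870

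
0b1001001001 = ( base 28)KP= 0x249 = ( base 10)585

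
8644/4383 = 1  +  4261/4383 =1.97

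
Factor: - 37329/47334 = -541/686 = - 2^( - 1) * 7^(  -  3)*541^1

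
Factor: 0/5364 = 0^1 =0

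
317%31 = 7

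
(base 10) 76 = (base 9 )84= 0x4C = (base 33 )2A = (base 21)3d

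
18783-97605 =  - 78822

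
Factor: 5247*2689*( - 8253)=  - 3^4*7^1*11^1* 53^1*131^1*2689^1= - 116443087299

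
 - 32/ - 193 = 32/193 =0.17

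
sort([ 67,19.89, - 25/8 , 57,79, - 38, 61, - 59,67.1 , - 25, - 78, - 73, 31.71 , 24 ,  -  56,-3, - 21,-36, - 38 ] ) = [-78,-73, - 59, - 56 ,-38, - 38  , - 36 ,-25,  -  21  , - 25/8 , - 3,19.89,24,31.71,  57,61,  67,67.1 , 79 ]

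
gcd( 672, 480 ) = 96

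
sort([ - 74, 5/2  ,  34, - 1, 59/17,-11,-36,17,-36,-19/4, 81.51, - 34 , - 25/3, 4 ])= [ - 74, - 36,- 36, - 34, - 11, - 25/3, - 19/4, -1, 5/2, 59/17, 4, 17, 34, 81.51]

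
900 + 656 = 1556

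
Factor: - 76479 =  - 3^1*13^1*37^1*53^1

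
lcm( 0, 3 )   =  0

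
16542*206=3407652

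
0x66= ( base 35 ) 2w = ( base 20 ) 52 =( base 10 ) 102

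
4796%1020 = 716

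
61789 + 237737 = 299526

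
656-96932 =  - 96276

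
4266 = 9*474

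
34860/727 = 47+691/727 = 47.95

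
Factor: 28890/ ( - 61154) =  - 14445/30577 = - 3^3*5^1*107^1* 30577^(- 1)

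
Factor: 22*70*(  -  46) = -70840 = - 2^3*5^1*7^1*11^1*23^1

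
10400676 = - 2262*( - 4598)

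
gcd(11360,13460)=20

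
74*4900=362600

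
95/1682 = 95/1682 =0.06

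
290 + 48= 338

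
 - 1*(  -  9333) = 9333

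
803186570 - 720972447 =82214123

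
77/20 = 3 + 17/20 = 3.85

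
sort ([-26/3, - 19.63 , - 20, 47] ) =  [ - 20, - 19.63, - 26/3, 47]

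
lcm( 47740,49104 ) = 1718640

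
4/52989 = 4/52989  =  0.00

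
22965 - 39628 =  - 16663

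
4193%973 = 301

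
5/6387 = 5/6387 = 0.00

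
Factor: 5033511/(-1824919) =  - 3^2*7^1 * 109^1*733^1*1824919^(  -  1)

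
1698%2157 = 1698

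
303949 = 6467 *47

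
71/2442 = 71/2442  =  0.03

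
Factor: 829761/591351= 276587/197117 = 197117^ ( - 1 )*276587^1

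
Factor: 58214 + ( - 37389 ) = 20825 =5^2*7^2*17^1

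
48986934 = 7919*6186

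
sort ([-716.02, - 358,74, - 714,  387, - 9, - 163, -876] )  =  [ - 876,-716.02, - 714 , - 358, - 163, - 9,74,387 ]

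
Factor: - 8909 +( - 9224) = -18133 = -18133^1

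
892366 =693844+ 198522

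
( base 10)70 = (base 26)2I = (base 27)2G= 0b1000110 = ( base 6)154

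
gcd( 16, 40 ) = 8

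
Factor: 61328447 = 19^1*31^1*104123^1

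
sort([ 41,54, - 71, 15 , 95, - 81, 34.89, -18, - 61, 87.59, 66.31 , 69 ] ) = [-81,  -  71, - 61,-18, 15, 34.89,41 , 54, 66.31, 69,87.59,95 ]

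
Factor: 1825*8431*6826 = 105028760950 = 2^1*5^2*73^1*3413^1*8431^1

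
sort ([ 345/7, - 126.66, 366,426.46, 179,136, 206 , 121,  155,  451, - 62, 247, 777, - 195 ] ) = [ - 195, - 126.66, - 62 , 345/7, 121,  136 , 155, 179, 206,247, 366, 426.46,  451,777]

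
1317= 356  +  961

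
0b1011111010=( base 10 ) 762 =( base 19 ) 222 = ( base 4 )23322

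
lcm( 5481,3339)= 290493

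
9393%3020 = 333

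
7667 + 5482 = 13149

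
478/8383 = 478/8383=0.06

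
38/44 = 19/22  =  0.86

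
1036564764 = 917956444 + 118608320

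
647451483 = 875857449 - 228405966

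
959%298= 65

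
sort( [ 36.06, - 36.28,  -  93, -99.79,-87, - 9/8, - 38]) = [ - 99.79 , - 93, - 87,-38, - 36.28 ,  -  9/8,  36.06] 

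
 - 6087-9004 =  - 15091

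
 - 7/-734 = 7/734 = 0.01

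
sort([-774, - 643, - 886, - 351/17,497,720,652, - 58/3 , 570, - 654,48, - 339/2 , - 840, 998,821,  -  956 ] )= [ - 956, - 886,-840,-774,  -  654, - 643,-339/2, - 351/17, - 58/3,48,497,570,652,720,  821, 998 ] 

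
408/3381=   136/1127 = 0.12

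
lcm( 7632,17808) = 53424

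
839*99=83061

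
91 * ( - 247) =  - 22477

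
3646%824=350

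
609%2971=609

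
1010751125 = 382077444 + 628673681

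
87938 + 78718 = 166656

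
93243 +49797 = 143040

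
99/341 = 9/31 =0.29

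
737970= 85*8682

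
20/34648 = 5/8662 = 0.00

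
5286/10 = 2643/5 = 528.60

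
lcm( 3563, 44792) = 313544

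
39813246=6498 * 6127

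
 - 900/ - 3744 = 25/104 = 0.24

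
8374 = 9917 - 1543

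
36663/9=4073 + 2/3 = 4073.67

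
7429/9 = 7429/9 = 825.44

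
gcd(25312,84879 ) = 1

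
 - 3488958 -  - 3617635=128677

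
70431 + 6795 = 77226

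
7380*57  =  420660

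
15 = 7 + 8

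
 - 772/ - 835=772/835=0.92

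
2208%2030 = 178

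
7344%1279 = 949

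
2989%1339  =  311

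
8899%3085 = 2729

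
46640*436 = 20335040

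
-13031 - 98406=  - 111437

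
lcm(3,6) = 6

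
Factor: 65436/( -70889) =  -12/13 = - 2^2 * 3^1 * 13^( - 1)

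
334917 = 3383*99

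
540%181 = 178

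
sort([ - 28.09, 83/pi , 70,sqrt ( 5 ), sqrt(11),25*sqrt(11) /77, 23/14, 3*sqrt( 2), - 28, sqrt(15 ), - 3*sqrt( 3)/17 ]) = [-28.09, - 28, - 3*sqrt( 3 ) /17,  25 * sqrt(11)/77,23/14, sqrt( 5), sqrt(11), sqrt ( 15), 3 * sqrt (2 ), 83/pi, 70 ] 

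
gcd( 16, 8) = 8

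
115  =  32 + 83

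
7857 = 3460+4397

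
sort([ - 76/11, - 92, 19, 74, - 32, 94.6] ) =[-92, - 32, - 76/11, 19,74, 94.6] 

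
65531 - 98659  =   - 33128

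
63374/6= 31687/3 = 10562.33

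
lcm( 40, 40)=40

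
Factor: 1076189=293^1*3673^1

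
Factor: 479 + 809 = 2^3*7^1*23^1=1288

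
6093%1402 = 485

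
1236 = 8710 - 7474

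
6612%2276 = 2060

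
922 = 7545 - 6623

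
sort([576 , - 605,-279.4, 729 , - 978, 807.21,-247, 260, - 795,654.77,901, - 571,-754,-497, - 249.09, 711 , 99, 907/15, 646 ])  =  [ - 978, - 795, - 754, - 605, - 571, - 497,-279.4, - 249.09, -247, 907/15,99,260, 576, 646,654.77, 711, 729, 807.21, 901] 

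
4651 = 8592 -3941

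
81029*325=26334425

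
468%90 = 18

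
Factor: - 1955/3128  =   - 2^(  -  3) * 5^1 =- 5/8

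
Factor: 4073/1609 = 1609^ ( -1 )*4073^1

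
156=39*4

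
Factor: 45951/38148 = 53/44 = 2^(  -  2)*11^( - 1) * 53^1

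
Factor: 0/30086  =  0 = 0^1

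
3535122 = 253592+3281530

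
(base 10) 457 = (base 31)en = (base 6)2041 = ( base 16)1c9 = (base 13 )292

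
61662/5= 61662/5 = 12332.40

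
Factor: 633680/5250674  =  2^3 * 5^1*11^(-2)*13^( - 1)*89^2*1669^( - 1 ) = 316840/2625337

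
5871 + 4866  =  10737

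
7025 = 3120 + 3905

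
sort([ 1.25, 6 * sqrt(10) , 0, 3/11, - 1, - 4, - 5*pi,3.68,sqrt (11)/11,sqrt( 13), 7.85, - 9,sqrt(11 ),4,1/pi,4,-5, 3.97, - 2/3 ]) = [ - 5*pi,-9,- 5, - 4, - 1, - 2/3,0, 3/11, sqrt(11 ) /11, 1/pi,1.25, sqrt( 11),sqrt(13 ),3.68,3.97, 4 , 4,7.85,6*sqrt(10 )]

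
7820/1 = 7820 = 7820.00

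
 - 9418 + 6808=-2610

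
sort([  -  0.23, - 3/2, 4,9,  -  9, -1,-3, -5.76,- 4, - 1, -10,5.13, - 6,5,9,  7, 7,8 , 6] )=[-10,  -  9,-6, - 5.76, - 4, - 3, - 3/2 , - 1, - 1, - 0.23,4,  5 , 5.13,6,7,7,8,9 , 9 ]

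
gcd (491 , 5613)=1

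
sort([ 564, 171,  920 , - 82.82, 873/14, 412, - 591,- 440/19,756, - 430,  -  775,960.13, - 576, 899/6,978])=[ -775, - 591, - 576, - 430,-82.82,  -  440/19, 873/14,899/6, 171, 412,564,756,920,960.13, 978 ] 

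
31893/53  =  31893/53 = 601.75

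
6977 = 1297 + 5680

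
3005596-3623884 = - 618288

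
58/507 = 58/507 = 0.11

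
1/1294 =1/1294 = 0.00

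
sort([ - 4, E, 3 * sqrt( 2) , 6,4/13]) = [-4,4/13, E , 3*sqrt( 2),6] 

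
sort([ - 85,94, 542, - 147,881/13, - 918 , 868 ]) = [ - 918, - 147, - 85,881/13 , 94, 542,868]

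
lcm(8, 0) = 0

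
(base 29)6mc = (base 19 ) fef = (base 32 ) 5I0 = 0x1640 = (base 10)5696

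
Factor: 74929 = 74929^1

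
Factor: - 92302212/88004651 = -2^2 * 3^1*7^( - 1) *83^ (-1) * 151471^( - 1)*7691851^1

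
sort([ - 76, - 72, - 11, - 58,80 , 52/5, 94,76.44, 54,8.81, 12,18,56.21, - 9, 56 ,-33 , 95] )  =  [ - 76,  -  72 , - 58, - 33, - 11, - 9, 8.81,52/5,12,  18,54,56,56.21,76.44, 80, 94, 95 ]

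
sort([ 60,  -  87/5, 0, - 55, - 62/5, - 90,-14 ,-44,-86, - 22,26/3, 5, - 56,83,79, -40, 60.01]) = [ - 90, - 86, - 56, - 55,  -  44, - 40, - 22, - 87/5, - 14,  -  62/5,0, 5,26/3, 60,60.01,79, 83 ]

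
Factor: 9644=2^2*2411^1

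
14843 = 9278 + 5565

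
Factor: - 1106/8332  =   - 2^( - 1 )*7^1*79^1*2083^( - 1)=   - 553/4166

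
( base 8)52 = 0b101010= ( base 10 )42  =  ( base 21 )20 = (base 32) 1A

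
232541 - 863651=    - 631110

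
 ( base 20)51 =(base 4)1211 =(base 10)101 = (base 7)203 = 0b1100101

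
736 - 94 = 642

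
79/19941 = 79/19941 = 0.00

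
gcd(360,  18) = 18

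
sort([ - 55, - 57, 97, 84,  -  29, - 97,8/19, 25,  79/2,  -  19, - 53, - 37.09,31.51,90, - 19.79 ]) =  [-97,-57, - 55, - 53,-37.09 , - 29, - 19.79, -19,8/19, 25 , 31.51,79/2,84, 90,97]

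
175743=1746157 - 1570414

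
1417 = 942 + 475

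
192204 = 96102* 2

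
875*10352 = 9058000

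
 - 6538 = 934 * ( - 7) 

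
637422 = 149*4278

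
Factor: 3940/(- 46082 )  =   - 2^1 * 5^1 *197^1*23041^( - 1) =-1970/23041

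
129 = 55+74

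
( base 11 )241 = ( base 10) 287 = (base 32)8V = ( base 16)11f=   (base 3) 101122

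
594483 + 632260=1226743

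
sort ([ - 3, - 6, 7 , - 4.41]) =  [-6, - 4.41, - 3 , 7]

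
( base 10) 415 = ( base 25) gf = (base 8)637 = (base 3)120101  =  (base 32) cv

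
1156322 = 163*7094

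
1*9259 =9259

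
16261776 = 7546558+8715218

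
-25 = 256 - 281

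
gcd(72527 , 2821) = 91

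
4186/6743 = 4186/6743 = 0.62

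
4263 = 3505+758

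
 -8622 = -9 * 958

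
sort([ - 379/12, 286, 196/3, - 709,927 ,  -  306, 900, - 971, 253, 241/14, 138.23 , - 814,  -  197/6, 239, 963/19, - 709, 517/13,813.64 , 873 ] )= [ - 971 , - 814, - 709, - 709, - 306,-197/6, - 379/12, 241/14, 517/13,963/19 , 196/3,  138.23, 239, 253,286,813.64, 873,900, 927] 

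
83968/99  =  83968/99 = 848.16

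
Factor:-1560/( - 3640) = 3/7 =3^1*7^( - 1)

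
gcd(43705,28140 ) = 5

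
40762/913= 40762/913=44.65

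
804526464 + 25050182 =829576646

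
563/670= 563/670 = 0.84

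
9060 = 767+8293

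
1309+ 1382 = 2691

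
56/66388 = 2/2371=0.00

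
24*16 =384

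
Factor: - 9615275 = -5^2*384611^1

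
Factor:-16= - 2^4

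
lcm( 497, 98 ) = 6958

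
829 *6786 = 5625594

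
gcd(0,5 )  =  5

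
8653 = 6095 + 2558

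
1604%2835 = 1604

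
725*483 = 350175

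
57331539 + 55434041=112765580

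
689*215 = 148135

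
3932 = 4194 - 262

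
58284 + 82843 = 141127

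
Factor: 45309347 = 45309347^1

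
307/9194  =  307/9194 = 0.03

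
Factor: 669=3^1*223^1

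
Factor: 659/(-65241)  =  -1/99 = - 3^ ( - 2)*11^( - 1 )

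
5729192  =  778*7364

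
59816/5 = 11963+ 1/5 = 11963.20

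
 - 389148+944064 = 554916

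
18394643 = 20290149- 1895506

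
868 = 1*868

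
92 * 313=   28796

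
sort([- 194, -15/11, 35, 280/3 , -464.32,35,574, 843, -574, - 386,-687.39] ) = [-687.39,-574,-464.32,-386,-194, - 15/11,35,  35,280/3,574,843 ] 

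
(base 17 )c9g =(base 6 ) 24501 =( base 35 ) 2xw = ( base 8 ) 7065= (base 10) 3637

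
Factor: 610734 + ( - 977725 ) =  - 366991 = -41^1*8951^1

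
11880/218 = 54  +  54/109  =  54.50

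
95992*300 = 28797600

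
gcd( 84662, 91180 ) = 2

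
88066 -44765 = 43301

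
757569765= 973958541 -216388776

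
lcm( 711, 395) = 3555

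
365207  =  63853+301354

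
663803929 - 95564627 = 568239302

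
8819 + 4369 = 13188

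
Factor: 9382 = 2^1*4691^1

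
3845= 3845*1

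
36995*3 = 110985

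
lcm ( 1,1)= 1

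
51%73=51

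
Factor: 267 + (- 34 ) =233 = 233^1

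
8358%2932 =2494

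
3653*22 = 80366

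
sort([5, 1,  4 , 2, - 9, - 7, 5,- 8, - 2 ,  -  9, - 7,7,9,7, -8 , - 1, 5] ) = [-9, - 9 , - 8, - 8, - 7,  -  7, - 2, - 1,1, 2,4,  5 , 5,  5, 7, 7,9]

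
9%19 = 9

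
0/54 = 0  =  0.00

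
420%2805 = 420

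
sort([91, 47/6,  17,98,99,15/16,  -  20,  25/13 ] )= [ - 20,15/16, 25/13, 47/6,17,  91,98,99 ] 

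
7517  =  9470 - 1953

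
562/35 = 16 +2/35 = 16.06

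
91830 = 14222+77608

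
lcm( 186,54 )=1674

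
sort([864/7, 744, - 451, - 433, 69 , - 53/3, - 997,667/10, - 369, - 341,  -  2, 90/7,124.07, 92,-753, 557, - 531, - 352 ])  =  [ - 997, - 753, - 531, - 451, - 433,-369,-352, - 341, - 53/3,-2 , 90/7, 667/10, 69,92, 864/7 , 124.07, 557,744 ]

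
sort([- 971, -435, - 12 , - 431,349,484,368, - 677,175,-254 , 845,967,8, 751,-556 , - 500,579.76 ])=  [ - 971,-677,-556, - 500,- 435, - 431,-254, - 12,8,  175,349 , 368,484,579.76, 751, 845,967]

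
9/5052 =3/1684 = 0.00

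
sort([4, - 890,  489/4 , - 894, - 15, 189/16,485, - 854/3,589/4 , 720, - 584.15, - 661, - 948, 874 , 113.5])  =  [ - 948, - 894, - 890 , - 661, - 584.15, - 854/3, - 15 , 4, 189/16, 113.5, 489/4,589/4,485,720, 874 ]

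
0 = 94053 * 0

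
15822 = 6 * 2637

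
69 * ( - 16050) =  - 1107450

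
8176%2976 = 2224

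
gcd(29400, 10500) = 2100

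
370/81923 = 370/81923=0.00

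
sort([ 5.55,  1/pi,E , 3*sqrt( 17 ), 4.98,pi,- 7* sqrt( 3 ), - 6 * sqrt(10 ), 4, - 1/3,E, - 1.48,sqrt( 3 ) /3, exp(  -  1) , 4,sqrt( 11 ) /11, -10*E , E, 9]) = [ - 10*E, - 6*sqrt( 10 ), - 7*sqrt( 3 ), - 1.48, - 1/3,sqrt(11) /11,1/pi,exp( - 1 ),sqrt(3 ) /3,E, E,E, pi,4, 4,4.98,5.55,  9 , 3*sqrt( 17 )]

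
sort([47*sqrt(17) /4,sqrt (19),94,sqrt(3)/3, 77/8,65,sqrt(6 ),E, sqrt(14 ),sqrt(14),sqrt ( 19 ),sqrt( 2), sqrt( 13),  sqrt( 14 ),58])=[ sqrt(3 ) /3, sqrt(2), sqrt( 6), E, sqrt( 13),  sqrt(14 ),sqrt(14),sqrt(14 ), sqrt ( 19),sqrt( 19),77/8, 47*sqrt(17 ) /4,58,65,94 ] 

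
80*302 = 24160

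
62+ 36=98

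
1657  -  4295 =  - 2638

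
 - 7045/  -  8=880 + 5/8 = 880.62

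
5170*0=0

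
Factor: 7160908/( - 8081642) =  - 2^1 * 83^1*1093^( - 1 )*3697^( - 1)*21569^1 = -3580454/4040821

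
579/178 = 579/178  =  3.25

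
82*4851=397782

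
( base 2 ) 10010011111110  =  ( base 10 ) 9470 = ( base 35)7PK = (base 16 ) 24FE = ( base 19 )1748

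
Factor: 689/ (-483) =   -  3^(-1)*7^(  -  1)*13^1 * 23^(-1)*53^1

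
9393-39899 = - 30506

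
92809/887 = 92809/887 = 104.63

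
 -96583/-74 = 96583/74 = 1305.18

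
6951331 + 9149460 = 16100791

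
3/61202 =3/61202=0.00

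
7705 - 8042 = -337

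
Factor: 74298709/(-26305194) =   -  2^( - 1 )*3^ (-1 )*139^(  -  1) * 31541^(-1) * 74298709^1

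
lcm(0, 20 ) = 0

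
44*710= 31240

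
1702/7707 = 1702/7707 = 0.22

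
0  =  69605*0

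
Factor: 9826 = 2^1 * 17^3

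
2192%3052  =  2192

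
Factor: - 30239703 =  - 3^3*13^1*101^1*853^1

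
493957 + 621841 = 1115798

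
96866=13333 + 83533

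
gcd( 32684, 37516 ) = 4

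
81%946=81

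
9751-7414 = 2337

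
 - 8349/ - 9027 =2783/3009 = 0.92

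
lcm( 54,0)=0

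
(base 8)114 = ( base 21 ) 3d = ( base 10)76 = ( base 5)301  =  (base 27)2m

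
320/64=5= 5.00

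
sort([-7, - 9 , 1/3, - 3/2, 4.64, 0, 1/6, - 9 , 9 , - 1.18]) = [  -  9,-9,-7, - 3/2, - 1.18, 0,1/6, 1/3,4.64,9 ] 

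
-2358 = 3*( - 786) 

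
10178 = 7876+2302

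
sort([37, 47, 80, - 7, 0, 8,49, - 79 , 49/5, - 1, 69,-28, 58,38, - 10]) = [-79, - 28, - 10, - 7,- 1,0,8, 49/5, 37, 38, 47, 49, 58 , 69, 80 ]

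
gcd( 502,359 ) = 1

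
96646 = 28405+68241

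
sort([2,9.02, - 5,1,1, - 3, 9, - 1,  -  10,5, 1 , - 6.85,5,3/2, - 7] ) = [ - 10, - 7, - 6.85 , - 5, - 3, - 1,1, 1,1,3/2,  2,5, 5, 9,9.02]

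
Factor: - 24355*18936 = -461186280 = - 2^3*3^2*5^1*263^1*4871^1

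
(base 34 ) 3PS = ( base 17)F0B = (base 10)4346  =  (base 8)10372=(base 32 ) 47q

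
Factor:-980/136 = - 245/34 =- 2^( - 1) * 5^1 * 7^2*17^( - 1)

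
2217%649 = 270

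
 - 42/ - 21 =2/1 =2.00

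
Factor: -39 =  - 3^1*13^1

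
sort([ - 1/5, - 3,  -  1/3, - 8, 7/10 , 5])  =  [ - 8, - 3, - 1/3, - 1/5, 7/10, 5] 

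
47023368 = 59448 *791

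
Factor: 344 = 2^3*43^1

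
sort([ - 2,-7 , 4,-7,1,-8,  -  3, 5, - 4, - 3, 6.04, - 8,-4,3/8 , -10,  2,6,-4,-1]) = [ - 10, - 8  , - 8, - 7,  -  7, - 4,-4,-4,- 3, - 3, - 2,-1, 3/8, 1,  2,4, 5,  6, 6.04]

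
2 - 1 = 1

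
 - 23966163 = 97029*(-247)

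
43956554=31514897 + 12441657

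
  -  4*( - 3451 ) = 13804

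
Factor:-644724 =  - 2^2*3^2*17909^1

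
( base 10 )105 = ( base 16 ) 69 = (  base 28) 3L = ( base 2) 1101001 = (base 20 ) 55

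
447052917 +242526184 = 689579101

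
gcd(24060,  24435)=15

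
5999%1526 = 1421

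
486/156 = 81/26 = 3.12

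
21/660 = 7/220 = 0.03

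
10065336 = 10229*984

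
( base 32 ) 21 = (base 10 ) 65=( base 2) 1000001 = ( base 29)27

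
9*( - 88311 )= -794799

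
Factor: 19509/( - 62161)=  - 3^1*7^1 * 11^( - 1)*929^1* 5651^( - 1)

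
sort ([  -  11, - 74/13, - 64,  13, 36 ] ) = [ - 64, - 11  ,  -  74/13, 13 , 36] 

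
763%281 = 201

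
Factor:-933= - 3^1 *311^1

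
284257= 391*727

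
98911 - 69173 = 29738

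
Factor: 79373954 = 2^1*11^1*37^1 * 97511^1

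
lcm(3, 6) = 6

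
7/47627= 7/47627= 0.00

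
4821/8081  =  4821/8081  =  0.60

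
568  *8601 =4885368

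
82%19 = 6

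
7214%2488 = 2238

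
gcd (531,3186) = 531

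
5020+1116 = 6136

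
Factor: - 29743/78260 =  - 4249/11180 = - 2^(  -  2)*5^ ( - 1)*7^1*13^(-1 )*43^( - 1)*607^1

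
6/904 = 3/452 = 0.01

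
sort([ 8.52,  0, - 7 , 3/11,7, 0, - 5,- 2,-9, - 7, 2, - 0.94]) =[-9, - 7, - 7 , - 5,  -  2,-0.94, 0 , 0,3/11, 2 , 7,8.52 ] 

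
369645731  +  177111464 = 546757195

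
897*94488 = 84755736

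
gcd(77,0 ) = 77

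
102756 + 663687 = 766443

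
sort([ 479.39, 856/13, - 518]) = [ - 518,856/13,479.39]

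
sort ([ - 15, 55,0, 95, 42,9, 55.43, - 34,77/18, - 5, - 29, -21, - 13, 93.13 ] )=[- 34, - 29, - 21, - 15,- 13,-5, 0,77/18,9, 42, 55, 55.43,93.13 , 95 ] 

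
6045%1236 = 1101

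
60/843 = 20/281 = 0.07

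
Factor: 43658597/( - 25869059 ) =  - 1999^( - 1)* 12941^( - 1 )*43658597^1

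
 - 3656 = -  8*457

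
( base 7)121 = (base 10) 64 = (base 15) 44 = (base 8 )100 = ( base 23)2I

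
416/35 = 416/35 = 11.89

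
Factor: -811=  - 811^1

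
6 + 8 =14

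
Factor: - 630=-2^1*3^2 * 5^1 * 7^1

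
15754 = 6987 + 8767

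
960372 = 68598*14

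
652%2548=652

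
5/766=5/766 = 0.01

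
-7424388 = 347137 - 7771525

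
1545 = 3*515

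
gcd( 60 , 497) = 1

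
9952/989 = 9952/989 = 10.06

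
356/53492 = 89/13373 = 0.01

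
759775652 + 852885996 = 1612661648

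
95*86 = 8170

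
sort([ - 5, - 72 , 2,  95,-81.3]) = [- 81.3, - 72, - 5,  2,  95]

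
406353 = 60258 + 346095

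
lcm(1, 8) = 8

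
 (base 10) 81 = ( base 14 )5b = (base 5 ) 311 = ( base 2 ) 1010001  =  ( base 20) 41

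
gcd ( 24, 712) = 8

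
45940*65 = 2986100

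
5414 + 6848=12262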